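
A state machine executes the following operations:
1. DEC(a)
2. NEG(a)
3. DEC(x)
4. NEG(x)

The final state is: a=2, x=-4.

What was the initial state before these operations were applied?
a=-1, x=5

Working backwards:
Final state: a=2, x=-4
Before step 4 (NEG(x)): a=2, x=4
Before step 3 (DEC(x)): a=2, x=5
Before step 2 (NEG(a)): a=-2, x=5
Before step 1 (DEC(a)): a=-1, x=5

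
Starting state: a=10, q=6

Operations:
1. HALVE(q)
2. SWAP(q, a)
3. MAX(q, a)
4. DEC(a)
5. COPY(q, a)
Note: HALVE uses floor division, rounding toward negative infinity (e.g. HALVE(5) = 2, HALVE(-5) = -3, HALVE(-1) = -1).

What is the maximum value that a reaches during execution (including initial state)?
10

Values of a at each step:
Initial: a = 10 ← maximum
After step 1: a = 10
After step 2: a = 3
After step 3: a = 3
After step 4: a = 2
After step 5: a = 2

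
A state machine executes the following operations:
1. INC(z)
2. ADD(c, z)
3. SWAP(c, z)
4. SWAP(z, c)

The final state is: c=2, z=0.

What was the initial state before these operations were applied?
c=2, z=-1

Working backwards:
Final state: c=2, z=0
Before step 4 (SWAP(z, c)): c=0, z=2
Before step 3 (SWAP(c, z)): c=2, z=0
Before step 2 (ADD(c, z)): c=2, z=0
Before step 1 (INC(z)): c=2, z=-1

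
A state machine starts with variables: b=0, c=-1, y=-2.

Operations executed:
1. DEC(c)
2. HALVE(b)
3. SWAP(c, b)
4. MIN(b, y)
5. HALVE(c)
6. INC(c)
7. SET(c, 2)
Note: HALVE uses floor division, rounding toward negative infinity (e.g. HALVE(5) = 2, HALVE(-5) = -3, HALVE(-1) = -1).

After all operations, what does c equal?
c = 2

Tracing execution:
Step 1: DEC(c) → c = -2
Step 2: HALVE(b) → c = -2
Step 3: SWAP(c, b) → c = 0
Step 4: MIN(b, y) → c = 0
Step 5: HALVE(c) → c = 0
Step 6: INC(c) → c = 1
Step 7: SET(c, 2) → c = 2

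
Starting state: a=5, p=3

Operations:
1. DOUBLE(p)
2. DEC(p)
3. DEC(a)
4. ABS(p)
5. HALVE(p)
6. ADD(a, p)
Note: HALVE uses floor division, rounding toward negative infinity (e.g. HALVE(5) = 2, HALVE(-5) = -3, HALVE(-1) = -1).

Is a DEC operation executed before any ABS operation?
Yes

First DEC: step 2
First ABS: step 4
Since 2 < 4, DEC comes first.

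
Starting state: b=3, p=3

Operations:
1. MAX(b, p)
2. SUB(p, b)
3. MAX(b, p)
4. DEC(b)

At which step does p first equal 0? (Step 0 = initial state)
Step 2

Tracing p:
Initial: p = 3
After step 1: p = 3
After step 2: p = 0 ← first occurrence
After step 3: p = 0
After step 4: p = 0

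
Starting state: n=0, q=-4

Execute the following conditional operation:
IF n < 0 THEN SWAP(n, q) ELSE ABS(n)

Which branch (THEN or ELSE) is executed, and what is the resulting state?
Branch: ELSE, Final state: n=0, q=-4

Evaluating condition: n < 0
n = 0
Condition is False, so ELSE branch executes
After ABS(n): n=0, q=-4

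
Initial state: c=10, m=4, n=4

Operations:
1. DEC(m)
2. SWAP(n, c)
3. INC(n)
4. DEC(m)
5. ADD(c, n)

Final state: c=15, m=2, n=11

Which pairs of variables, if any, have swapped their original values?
None

Comparing initial and final values:
c: 10 → 15
m: 4 → 2
n: 4 → 11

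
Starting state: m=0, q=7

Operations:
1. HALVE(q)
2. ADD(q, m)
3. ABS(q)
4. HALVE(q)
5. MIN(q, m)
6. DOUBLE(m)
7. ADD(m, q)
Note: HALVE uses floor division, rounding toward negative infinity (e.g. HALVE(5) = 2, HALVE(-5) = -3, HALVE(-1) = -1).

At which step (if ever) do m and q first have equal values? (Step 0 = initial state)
Step 5

m and q first become equal after step 5.

Comparing values at each step:
Initial: m=0, q=7
After step 1: m=0, q=3
After step 2: m=0, q=3
After step 3: m=0, q=3
After step 4: m=0, q=1
After step 5: m=0, q=0 ← equal!
After step 6: m=0, q=0 ← equal!
After step 7: m=0, q=0 ← equal!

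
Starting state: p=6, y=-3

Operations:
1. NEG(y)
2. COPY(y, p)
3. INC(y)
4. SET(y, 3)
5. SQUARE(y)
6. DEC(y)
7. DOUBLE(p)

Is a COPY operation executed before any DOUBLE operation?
Yes

First COPY: step 2
First DOUBLE: step 7
Since 2 < 7, COPY comes first.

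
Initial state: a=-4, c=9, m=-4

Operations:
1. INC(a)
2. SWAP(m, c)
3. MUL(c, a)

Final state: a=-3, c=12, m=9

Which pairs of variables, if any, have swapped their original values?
None

Comparing initial and final values:
a: -4 → -3
c: 9 → 12
m: -4 → 9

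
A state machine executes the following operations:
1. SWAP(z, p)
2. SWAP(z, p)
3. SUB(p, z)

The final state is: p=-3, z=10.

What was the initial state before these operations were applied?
p=7, z=10

Working backwards:
Final state: p=-3, z=10
Before step 3 (SUB(p, z)): p=7, z=10
Before step 2 (SWAP(z, p)): p=10, z=7
Before step 1 (SWAP(z, p)): p=7, z=10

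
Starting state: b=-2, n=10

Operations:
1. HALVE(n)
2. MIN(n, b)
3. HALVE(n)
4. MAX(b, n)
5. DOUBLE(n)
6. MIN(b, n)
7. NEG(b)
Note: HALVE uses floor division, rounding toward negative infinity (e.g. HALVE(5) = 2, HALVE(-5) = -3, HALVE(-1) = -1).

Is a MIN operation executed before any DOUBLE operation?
Yes

First MIN: step 2
First DOUBLE: step 5
Since 2 < 5, MIN comes first.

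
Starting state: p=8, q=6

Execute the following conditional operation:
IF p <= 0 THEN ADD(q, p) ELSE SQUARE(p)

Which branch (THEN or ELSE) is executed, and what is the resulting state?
Branch: ELSE, Final state: p=64, q=6

Evaluating condition: p <= 0
p = 8
Condition is False, so ELSE branch executes
After SQUARE(p): p=64, q=6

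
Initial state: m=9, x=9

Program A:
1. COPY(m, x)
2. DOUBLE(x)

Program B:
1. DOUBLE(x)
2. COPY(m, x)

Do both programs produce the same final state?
No

Program A final state: m=9, x=18
Program B final state: m=18, x=18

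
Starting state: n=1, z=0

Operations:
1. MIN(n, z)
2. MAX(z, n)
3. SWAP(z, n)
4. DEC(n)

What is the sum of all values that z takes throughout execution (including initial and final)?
0

Values of z at each step:
Initial: z = 0
After step 1: z = 0
After step 2: z = 0
After step 3: z = 0
After step 4: z = 0
Sum = 0 + 0 + 0 + 0 + 0 = 0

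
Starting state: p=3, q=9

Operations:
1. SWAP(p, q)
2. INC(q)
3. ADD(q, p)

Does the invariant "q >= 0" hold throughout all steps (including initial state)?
Yes

The invariant holds at every step.

State at each step:
Initial: p=3, q=9
After step 1: p=9, q=3
After step 2: p=9, q=4
After step 3: p=9, q=13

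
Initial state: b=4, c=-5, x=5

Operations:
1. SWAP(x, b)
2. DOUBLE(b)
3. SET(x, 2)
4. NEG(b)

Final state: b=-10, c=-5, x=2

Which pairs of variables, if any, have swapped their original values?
None

Comparing initial and final values:
x: 5 → 2
c: -5 → -5
b: 4 → -10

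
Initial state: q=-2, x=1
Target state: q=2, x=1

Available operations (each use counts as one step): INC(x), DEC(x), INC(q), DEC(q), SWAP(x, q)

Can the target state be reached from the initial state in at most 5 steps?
Yes

Path (4 steps): INC(q) → INC(q) → INC(q) → INC(q)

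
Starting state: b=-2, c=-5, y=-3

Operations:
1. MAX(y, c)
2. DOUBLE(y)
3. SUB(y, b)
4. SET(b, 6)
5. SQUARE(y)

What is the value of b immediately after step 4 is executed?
b = 6

Tracing b through execution:
Initial: b = -2
After step 1 (MAX(y, c)): b = -2
After step 2 (DOUBLE(y)): b = -2
After step 3 (SUB(y, b)): b = -2
After step 4 (SET(b, 6)): b = 6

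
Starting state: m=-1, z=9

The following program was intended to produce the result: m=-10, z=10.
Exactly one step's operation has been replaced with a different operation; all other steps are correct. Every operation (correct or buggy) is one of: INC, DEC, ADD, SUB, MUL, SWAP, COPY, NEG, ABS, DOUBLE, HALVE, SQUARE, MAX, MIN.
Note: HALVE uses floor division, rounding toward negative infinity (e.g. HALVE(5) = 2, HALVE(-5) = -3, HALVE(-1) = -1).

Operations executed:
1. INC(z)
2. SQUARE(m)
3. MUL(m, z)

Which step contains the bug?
Step 2

Trace with buggy code:
Initial: m=-1, z=9
After step 1: m=-1, z=10
After step 2: m=1, z=10
After step 3: m=10, z=10
Actual final m=10, z=10 ≠ expected m=-10, z=10.
Step 2 is the only position where a single-operation replacement can produce the expected result.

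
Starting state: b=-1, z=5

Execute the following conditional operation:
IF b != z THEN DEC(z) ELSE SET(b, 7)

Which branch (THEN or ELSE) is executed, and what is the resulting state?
Branch: THEN, Final state: b=-1, z=4

Evaluating condition: b != z
b = -1, z = 5
Condition is True, so THEN branch executes
After DEC(z): b=-1, z=4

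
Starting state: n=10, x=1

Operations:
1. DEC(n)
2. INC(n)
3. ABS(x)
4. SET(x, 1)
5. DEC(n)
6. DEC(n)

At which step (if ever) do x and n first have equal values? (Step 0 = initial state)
Never

x and n never become equal during execution.

Comparing values at each step:
Initial: x=1, n=10
After step 1: x=1, n=9
After step 2: x=1, n=10
After step 3: x=1, n=10
After step 4: x=1, n=10
After step 5: x=1, n=9
After step 6: x=1, n=8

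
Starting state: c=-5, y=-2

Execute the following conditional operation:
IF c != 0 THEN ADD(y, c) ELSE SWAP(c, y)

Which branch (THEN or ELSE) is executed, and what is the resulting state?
Branch: THEN, Final state: c=-5, y=-7

Evaluating condition: c != 0
c = -5
Condition is True, so THEN branch executes
After ADD(y, c): c=-5, y=-7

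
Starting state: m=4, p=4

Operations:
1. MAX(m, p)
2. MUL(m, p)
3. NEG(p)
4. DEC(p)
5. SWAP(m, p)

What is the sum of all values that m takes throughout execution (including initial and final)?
51

Values of m at each step:
Initial: m = 4
After step 1: m = 4
After step 2: m = 16
After step 3: m = 16
After step 4: m = 16
After step 5: m = -5
Sum = 4 + 4 + 16 + 16 + 16 + -5 = 51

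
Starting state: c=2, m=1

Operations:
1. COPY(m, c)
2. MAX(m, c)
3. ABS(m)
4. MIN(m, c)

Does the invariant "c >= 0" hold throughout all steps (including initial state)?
Yes

The invariant holds at every step.

State at each step:
Initial: c=2, m=1
After step 1: c=2, m=2
After step 2: c=2, m=2
After step 3: c=2, m=2
After step 4: c=2, m=2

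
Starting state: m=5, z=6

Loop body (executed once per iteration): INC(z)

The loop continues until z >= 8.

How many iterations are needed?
2

Tracing iterations:
Initial: m=5, z=6
After iteration 1: m=5, z=7
After iteration 2: m=5, z=8
z >= 8 now holds, so the loop exits after 2 iterations.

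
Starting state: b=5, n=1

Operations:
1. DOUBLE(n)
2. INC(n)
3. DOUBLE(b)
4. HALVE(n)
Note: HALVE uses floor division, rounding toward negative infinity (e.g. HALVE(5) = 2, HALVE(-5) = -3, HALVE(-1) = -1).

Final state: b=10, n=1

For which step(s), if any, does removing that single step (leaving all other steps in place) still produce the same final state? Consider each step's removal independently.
Step(s) 1, 2

Testing removal of each single step:
Without step 1: final = b=10, n=1 (same)
Without step 2: final = b=10, n=1 (same)
Without step 3: final = b=5, n=1 (different)
Without step 4: final = b=10, n=3 (different)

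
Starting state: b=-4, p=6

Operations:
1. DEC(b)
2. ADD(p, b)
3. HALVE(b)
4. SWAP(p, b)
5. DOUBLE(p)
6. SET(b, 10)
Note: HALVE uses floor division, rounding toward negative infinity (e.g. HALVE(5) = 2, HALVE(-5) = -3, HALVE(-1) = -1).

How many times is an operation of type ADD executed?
1

Counting ADD operations:
Step 2: ADD(p, b) ← ADD
Total: 1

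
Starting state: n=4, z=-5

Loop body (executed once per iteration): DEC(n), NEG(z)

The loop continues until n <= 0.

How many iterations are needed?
4

Tracing iterations:
Initial: n=4, z=-5
After iteration 1: n=3, z=5
After iteration 2: n=2, z=-5
After iteration 3: n=1, z=5
After iteration 4: n=0, z=-5
n <= 0 now holds, so the loop exits after 4 iterations.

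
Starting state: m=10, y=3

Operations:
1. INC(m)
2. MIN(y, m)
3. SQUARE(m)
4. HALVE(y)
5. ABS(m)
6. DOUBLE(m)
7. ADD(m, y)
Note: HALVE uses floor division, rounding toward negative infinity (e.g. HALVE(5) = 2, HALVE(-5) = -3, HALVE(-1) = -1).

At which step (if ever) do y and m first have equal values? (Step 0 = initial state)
Never

y and m never become equal during execution.

Comparing values at each step:
Initial: y=3, m=10
After step 1: y=3, m=11
After step 2: y=3, m=11
After step 3: y=3, m=121
After step 4: y=1, m=121
After step 5: y=1, m=121
After step 6: y=1, m=242
After step 7: y=1, m=243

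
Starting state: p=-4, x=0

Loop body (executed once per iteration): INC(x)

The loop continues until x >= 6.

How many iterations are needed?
6

Tracing iterations:
Initial: p=-4, x=0
After iteration 1: p=-4, x=1
After iteration 2: p=-4, x=2
After iteration 3: p=-4, x=3
After iteration 4: p=-4, x=4
After iteration 5: p=-4, x=5
After iteration 6: p=-4, x=6
x >= 6 now holds, so the loop exits after 6 iterations.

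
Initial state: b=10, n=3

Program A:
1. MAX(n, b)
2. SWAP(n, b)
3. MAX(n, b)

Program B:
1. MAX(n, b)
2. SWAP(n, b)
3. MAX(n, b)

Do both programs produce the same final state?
Yes

Program A final state: b=10, n=10
Program B final state: b=10, n=10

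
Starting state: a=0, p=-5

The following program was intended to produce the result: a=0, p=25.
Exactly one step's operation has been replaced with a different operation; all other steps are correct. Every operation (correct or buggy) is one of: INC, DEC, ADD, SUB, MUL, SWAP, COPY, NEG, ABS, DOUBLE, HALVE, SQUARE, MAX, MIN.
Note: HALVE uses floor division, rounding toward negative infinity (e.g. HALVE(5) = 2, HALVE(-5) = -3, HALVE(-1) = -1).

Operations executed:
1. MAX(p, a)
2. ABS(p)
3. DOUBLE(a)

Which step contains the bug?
Step 1

Trace with buggy code:
Initial: a=0, p=-5
After step 1: a=0, p=0
After step 2: a=0, p=0
After step 3: a=0, p=0
Actual final a=0, p=0 ≠ expected a=0, p=25.
Step 1 is the only position where a single-operation replacement can produce the expected result.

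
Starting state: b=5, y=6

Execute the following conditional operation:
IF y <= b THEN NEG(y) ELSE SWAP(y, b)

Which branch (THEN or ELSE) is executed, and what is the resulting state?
Branch: ELSE, Final state: b=6, y=5

Evaluating condition: y <= b
y = 6, b = 5
Condition is False, so ELSE branch executes
After SWAP(y, b): b=6, y=5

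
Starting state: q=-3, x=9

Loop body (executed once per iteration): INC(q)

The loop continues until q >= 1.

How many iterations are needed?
4

Tracing iterations:
Initial: q=-3, x=9
After iteration 1: q=-2, x=9
After iteration 2: q=-1, x=9
After iteration 3: q=0, x=9
After iteration 4: q=1, x=9
q >= 1 now holds, so the loop exits after 4 iterations.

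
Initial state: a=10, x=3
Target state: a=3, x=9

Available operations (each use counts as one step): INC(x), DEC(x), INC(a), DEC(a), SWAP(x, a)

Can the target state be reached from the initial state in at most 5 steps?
Yes

Path (2 steps): DEC(a) → SWAP(x, a)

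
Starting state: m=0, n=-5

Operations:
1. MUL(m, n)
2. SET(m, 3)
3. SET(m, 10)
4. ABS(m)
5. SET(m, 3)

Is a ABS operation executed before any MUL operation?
No

First ABS: step 4
First MUL: step 1
Since 4 > 1, MUL comes first.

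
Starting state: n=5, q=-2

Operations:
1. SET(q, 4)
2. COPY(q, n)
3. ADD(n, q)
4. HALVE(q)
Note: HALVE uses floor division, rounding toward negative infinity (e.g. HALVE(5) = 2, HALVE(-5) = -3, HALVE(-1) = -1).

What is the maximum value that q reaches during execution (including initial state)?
5

Values of q at each step:
Initial: q = -2
After step 1: q = 4
After step 2: q = 5 ← maximum
After step 3: q = 5
After step 4: q = 2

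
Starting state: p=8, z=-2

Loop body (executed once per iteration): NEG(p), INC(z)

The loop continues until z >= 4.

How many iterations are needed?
6

Tracing iterations:
Initial: p=8, z=-2
After iteration 1: p=-8, z=-1
After iteration 2: p=8, z=0
After iteration 3: p=-8, z=1
After iteration 4: p=8, z=2
After iteration 5: p=-8, z=3
After iteration 6: p=8, z=4
z >= 4 now holds, so the loop exits after 6 iterations.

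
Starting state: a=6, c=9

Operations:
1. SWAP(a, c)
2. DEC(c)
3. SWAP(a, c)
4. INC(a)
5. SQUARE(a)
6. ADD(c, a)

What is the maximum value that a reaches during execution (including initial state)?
36

Values of a at each step:
Initial: a = 6
After step 1: a = 9
After step 2: a = 9
After step 3: a = 5
After step 4: a = 6
After step 5: a = 36 ← maximum
After step 6: a = 36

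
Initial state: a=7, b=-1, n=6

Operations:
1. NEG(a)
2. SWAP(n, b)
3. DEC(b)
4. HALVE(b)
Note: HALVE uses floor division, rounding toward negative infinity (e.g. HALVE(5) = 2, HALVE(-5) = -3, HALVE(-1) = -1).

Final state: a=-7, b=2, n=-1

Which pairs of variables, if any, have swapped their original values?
None

Comparing initial and final values:
n: 6 → -1
a: 7 → -7
b: -1 → 2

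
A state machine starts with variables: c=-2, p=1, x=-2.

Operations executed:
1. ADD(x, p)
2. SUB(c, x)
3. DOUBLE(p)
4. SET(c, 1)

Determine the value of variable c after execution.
c = 1

Tracing execution:
Step 1: ADD(x, p) → c = -2
Step 2: SUB(c, x) → c = -1
Step 3: DOUBLE(p) → c = -1
Step 4: SET(c, 1) → c = 1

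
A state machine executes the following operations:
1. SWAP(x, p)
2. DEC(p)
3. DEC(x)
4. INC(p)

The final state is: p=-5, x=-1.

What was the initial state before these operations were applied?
p=0, x=-5

Working backwards:
Final state: p=-5, x=-1
Before step 4 (INC(p)): p=-6, x=-1
Before step 3 (DEC(x)): p=-6, x=0
Before step 2 (DEC(p)): p=-5, x=0
Before step 1 (SWAP(x, p)): p=0, x=-5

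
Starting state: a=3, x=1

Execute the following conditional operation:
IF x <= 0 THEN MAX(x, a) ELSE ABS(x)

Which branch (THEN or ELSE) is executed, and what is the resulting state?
Branch: ELSE, Final state: a=3, x=1

Evaluating condition: x <= 0
x = 1
Condition is False, so ELSE branch executes
After ABS(x): a=3, x=1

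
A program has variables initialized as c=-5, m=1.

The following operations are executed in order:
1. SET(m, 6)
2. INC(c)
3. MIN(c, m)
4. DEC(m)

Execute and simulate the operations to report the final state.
{c: -4, m: 5}

Step-by-step execution:
Initial: c=-5, m=1
After step 1 (SET(m, 6)): c=-5, m=6
After step 2 (INC(c)): c=-4, m=6
After step 3 (MIN(c, m)): c=-4, m=6
After step 4 (DEC(m)): c=-4, m=5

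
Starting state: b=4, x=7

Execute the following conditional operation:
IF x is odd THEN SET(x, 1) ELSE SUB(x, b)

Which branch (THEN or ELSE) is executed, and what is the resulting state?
Branch: THEN, Final state: b=4, x=1

Evaluating condition: x is odd
Condition is True, so THEN branch executes
After SET(x, 1): b=4, x=1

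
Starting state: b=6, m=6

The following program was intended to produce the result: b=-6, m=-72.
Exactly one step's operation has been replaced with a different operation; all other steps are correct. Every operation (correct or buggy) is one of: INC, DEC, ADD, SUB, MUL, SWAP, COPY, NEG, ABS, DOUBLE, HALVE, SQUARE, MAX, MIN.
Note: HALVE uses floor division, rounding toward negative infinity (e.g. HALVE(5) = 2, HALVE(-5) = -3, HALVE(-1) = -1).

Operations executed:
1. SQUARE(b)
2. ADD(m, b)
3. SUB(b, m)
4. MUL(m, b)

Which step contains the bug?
Step 1

Trace with buggy code:
Initial: b=6, m=6
After step 1: b=36, m=6
After step 2: b=36, m=42
After step 3: b=-6, m=42
After step 4: b=-6, m=-252
Actual final b=-6, m=-252 ≠ expected b=-6, m=-72.
Step 1 is the only position where a single-operation replacement can produce the expected result.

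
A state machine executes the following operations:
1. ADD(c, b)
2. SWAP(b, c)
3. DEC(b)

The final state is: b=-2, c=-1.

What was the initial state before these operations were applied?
b=-1, c=0

Working backwards:
Final state: b=-2, c=-1
Before step 3 (DEC(b)): b=-1, c=-1
Before step 2 (SWAP(b, c)): b=-1, c=-1
Before step 1 (ADD(c, b)): b=-1, c=0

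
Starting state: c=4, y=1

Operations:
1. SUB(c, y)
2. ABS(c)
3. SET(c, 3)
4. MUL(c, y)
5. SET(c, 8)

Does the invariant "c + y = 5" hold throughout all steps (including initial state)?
No, violated after step 1

The invariant is violated after step 1.

State at each step:
Initial: c=4, y=1
After step 1: c=3, y=1
After step 2: c=3, y=1
After step 3: c=3, y=1
After step 4: c=3, y=1
After step 5: c=8, y=1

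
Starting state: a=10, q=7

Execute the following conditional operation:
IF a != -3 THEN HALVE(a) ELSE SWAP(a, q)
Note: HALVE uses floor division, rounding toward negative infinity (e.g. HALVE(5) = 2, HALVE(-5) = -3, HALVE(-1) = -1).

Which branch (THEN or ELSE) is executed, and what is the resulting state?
Branch: THEN, Final state: a=5, q=7

Evaluating condition: a != -3
a = 10
Condition is True, so THEN branch executes
After HALVE(a): a=5, q=7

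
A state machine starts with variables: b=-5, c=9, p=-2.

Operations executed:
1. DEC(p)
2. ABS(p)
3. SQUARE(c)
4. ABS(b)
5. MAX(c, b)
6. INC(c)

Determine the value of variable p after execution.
p = 3

Tracing execution:
Step 1: DEC(p) → p = -3
Step 2: ABS(p) → p = 3
Step 3: SQUARE(c) → p = 3
Step 4: ABS(b) → p = 3
Step 5: MAX(c, b) → p = 3
Step 6: INC(c) → p = 3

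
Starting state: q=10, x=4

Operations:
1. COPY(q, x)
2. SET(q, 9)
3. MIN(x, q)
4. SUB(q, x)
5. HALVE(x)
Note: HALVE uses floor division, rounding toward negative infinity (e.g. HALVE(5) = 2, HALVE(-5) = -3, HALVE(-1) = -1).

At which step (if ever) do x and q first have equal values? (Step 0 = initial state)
Step 1

x and q first become equal after step 1.

Comparing values at each step:
Initial: x=4, q=10
After step 1: x=4, q=4 ← equal!
After step 2: x=4, q=9
After step 3: x=4, q=9
After step 4: x=4, q=5
After step 5: x=2, q=5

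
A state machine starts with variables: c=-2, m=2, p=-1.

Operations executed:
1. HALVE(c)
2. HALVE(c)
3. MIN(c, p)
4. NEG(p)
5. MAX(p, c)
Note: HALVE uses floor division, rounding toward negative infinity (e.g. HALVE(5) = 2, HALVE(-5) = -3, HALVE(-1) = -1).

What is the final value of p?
p = 1

Tracing execution:
Step 1: HALVE(c) → p = -1
Step 2: HALVE(c) → p = -1
Step 3: MIN(c, p) → p = -1
Step 4: NEG(p) → p = 1
Step 5: MAX(p, c) → p = 1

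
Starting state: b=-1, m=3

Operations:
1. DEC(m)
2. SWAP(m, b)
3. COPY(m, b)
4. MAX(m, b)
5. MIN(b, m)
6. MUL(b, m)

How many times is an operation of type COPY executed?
1

Counting COPY operations:
Step 3: COPY(m, b) ← COPY
Total: 1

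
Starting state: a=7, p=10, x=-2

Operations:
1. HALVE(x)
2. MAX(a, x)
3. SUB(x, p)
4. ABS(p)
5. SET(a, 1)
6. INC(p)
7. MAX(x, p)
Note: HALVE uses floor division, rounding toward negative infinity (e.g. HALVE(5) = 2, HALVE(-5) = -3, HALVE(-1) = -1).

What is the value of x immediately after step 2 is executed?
x = -1

Tracing x through execution:
Initial: x = -2
After step 1 (HALVE(x)): x = -1
After step 2 (MAX(a, x)): x = -1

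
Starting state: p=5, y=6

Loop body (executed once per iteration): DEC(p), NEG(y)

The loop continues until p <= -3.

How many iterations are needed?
8

Tracing iterations:
Initial: p=5, y=6
After iteration 1: p=4, y=-6
After iteration 2: p=3, y=6
After iteration 3: p=2, y=-6
After iteration 4: p=1, y=6
After iteration 5: p=0, y=-6
After iteration 6: p=-1, y=6
After iteration 7: p=-2, y=-6
After iteration 8: p=-3, y=6
p <= -3 now holds, so the loop exits after 8 iterations.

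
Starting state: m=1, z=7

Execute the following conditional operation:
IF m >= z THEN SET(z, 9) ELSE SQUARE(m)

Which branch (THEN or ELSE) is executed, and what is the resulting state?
Branch: ELSE, Final state: m=1, z=7

Evaluating condition: m >= z
m = 1, z = 7
Condition is False, so ELSE branch executes
After SQUARE(m): m=1, z=7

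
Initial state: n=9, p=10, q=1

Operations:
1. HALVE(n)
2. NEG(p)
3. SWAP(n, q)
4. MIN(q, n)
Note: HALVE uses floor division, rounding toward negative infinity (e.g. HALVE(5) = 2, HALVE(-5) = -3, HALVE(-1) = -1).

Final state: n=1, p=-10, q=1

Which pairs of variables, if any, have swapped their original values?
None

Comparing initial and final values:
p: 10 → -10
n: 9 → 1
q: 1 → 1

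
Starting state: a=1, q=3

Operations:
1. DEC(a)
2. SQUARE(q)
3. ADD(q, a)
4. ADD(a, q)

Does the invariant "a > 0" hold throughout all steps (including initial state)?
No, violated after step 1

The invariant is violated after step 1.

State at each step:
Initial: a=1, q=3
After step 1: a=0, q=3
After step 2: a=0, q=9
After step 3: a=0, q=9
After step 4: a=9, q=9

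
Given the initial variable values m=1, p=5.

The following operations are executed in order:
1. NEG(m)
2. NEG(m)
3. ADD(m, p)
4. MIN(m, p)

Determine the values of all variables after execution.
{m: 5, p: 5}

Step-by-step execution:
Initial: m=1, p=5
After step 1 (NEG(m)): m=-1, p=5
After step 2 (NEG(m)): m=1, p=5
After step 3 (ADD(m, p)): m=6, p=5
After step 4 (MIN(m, p)): m=5, p=5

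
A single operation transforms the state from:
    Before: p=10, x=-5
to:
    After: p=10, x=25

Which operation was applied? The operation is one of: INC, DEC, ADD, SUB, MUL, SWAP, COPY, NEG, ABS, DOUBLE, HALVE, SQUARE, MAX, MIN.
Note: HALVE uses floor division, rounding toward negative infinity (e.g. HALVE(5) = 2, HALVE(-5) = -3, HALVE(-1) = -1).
SQUARE(x)

Analyzing the change:
Before: p=10, x=-5
After: p=10, x=25
Variable x changed from -5 to 25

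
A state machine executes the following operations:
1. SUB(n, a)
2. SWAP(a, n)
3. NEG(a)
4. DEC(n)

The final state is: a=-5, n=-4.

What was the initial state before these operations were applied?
a=-3, n=2

Working backwards:
Final state: a=-5, n=-4
Before step 4 (DEC(n)): a=-5, n=-3
Before step 3 (NEG(a)): a=5, n=-3
Before step 2 (SWAP(a, n)): a=-3, n=5
Before step 1 (SUB(n, a)): a=-3, n=2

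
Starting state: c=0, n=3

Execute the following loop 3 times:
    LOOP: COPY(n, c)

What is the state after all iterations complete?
c=0, n=0

Iteration trace:
Start: c=0, n=3
After iteration 1: c=0, n=0
After iteration 2: c=0, n=0
After iteration 3: c=0, n=0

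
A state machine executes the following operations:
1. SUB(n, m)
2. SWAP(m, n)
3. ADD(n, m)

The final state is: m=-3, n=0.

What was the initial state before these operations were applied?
m=3, n=0

Working backwards:
Final state: m=-3, n=0
Before step 3 (ADD(n, m)): m=-3, n=3
Before step 2 (SWAP(m, n)): m=3, n=-3
Before step 1 (SUB(n, m)): m=3, n=0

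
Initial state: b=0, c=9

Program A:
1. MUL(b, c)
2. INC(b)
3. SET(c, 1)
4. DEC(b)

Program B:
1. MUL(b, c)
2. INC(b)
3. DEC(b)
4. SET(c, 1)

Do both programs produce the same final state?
Yes

Program A final state: b=0, c=1
Program B final state: b=0, c=1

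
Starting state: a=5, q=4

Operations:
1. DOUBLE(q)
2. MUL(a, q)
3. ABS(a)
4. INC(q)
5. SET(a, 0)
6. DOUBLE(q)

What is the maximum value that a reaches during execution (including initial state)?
40

Values of a at each step:
Initial: a = 5
After step 1: a = 5
After step 2: a = 40 ← maximum
After step 3: a = 40
After step 4: a = 40
After step 5: a = 0
After step 6: a = 0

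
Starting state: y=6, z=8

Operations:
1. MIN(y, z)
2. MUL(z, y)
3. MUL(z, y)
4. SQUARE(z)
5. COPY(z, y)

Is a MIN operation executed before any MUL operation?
Yes

First MIN: step 1
First MUL: step 2
Since 1 < 2, MIN comes first.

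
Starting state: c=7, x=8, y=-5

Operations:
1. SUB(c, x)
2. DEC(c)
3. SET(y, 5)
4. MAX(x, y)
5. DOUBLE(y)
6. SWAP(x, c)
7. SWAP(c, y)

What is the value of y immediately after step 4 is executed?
y = 5

Tracing y through execution:
Initial: y = -5
After step 1 (SUB(c, x)): y = -5
After step 2 (DEC(c)): y = -5
After step 3 (SET(y, 5)): y = 5
After step 4 (MAX(x, y)): y = 5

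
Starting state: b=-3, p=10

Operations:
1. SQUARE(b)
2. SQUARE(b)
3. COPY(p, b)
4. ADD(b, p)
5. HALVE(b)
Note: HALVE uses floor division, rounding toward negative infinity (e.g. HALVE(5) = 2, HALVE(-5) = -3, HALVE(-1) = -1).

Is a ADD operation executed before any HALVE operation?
Yes

First ADD: step 4
First HALVE: step 5
Since 4 < 5, ADD comes first.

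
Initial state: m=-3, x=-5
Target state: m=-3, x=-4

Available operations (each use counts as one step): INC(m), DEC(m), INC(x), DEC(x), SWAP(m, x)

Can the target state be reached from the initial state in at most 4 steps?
Yes

Path (1 step): INC(x)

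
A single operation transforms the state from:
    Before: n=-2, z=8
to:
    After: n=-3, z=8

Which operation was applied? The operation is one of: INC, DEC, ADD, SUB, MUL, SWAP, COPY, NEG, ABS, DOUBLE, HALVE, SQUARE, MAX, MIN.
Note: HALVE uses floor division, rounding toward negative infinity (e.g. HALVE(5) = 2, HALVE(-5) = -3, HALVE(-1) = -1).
DEC(n)

Analyzing the change:
Before: n=-2, z=8
After: n=-3, z=8
Variable n changed from -2 to -3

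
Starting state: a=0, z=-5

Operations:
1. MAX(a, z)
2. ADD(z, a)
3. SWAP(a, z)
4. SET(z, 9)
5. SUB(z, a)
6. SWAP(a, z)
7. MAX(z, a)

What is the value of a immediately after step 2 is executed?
a = 0

Tracing a through execution:
Initial: a = 0
After step 1 (MAX(a, z)): a = 0
After step 2 (ADD(z, a)): a = 0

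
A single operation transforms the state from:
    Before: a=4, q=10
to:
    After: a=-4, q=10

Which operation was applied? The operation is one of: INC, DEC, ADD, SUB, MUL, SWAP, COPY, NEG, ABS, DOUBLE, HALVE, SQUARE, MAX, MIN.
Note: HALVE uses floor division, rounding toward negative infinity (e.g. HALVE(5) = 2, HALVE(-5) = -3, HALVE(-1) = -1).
NEG(a)

Analyzing the change:
Before: a=4, q=10
After: a=-4, q=10
Variable a changed from 4 to -4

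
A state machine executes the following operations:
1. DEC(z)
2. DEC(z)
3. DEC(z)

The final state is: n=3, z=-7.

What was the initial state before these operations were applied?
n=3, z=-4

Working backwards:
Final state: n=3, z=-7
Before step 3 (DEC(z)): n=3, z=-6
Before step 2 (DEC(z)): n=3, z=-5
Before step 1 (DEC(z)): n=3, z=-4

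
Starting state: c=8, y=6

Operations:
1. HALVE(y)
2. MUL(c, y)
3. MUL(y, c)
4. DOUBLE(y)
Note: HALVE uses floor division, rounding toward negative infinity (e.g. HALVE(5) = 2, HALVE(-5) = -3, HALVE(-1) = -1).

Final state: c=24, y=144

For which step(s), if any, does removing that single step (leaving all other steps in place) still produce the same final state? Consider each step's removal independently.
None - removing any single step changes the final result

Testing removal of each single step:
Without step 1: final = c=48, y=576 (different)
Without step 2: final = c=8, y=48 (different)
Without step 3: final = c=24, y=6 (different)
Without step 4: final = c=24, y=72 (different)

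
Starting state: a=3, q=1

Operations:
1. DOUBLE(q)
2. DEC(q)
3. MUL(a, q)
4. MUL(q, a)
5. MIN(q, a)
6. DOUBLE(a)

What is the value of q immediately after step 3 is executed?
q = 1

Tracing q through execution:
Initial: q = 1
After step 1 (DOUBLE(q)): q = 2
After step 2 (DEC(q)): q = 1
After step 3 (MUL(a, q)): q = 1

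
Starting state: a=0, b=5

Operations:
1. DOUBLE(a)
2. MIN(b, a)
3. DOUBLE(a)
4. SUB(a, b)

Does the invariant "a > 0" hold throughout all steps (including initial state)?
No, violated at the initial state

The invariant is violated at the initial state (step 0).

State at each step:
Initial: a=0, b=5
After step 1: a=0, b=5
After step 2: a=0, b=0
After step 3: a=0, b=0
After step 4: a=0, b=0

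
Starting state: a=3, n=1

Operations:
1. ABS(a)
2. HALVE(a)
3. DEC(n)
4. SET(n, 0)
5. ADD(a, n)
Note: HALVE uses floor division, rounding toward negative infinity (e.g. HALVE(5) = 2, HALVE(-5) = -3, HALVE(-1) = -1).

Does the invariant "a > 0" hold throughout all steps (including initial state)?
Yes

The invariant holds at every step.

State at each step:
Initial: a=3, n=1
After step 1: a=3, n=1
After step 2: a=1, n=1
After step 3: a=1, n=0
After step 4: a=1, n=0
After step 5: a=1, n=0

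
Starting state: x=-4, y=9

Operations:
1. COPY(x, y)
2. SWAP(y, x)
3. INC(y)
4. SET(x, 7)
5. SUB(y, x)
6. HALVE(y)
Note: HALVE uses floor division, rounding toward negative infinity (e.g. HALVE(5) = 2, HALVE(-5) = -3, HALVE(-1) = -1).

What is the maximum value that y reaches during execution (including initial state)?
10

Values of y at each step:
Initial: y = 9
After step 1: y = 9
After step 2: y = 9
After step 3: y = 10 ← maximum
After step 4: y = 10
After step 5: y = 3
After step 6: y = 1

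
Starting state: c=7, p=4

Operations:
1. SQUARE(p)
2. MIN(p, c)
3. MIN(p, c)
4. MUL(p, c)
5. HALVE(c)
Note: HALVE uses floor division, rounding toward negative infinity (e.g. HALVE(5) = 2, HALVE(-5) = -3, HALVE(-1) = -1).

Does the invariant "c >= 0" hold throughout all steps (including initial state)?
Yes

The invariant holds at every step.

State at each step:
Initial: c=7, p=4
After step 1: c=7, p=16
After step 2: c=7, p=7
After step 3: c=7, p=7
After step 4: c=7, p=49
After step 5: c=3, p=49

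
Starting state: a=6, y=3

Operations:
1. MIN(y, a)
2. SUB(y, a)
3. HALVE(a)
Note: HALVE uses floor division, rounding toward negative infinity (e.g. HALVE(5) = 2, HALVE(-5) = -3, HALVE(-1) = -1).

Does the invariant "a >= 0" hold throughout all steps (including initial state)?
Yes

The invariant holds at every step.

State at each step:
Initial: a=6, y=3
After step 1: a=6, y=3
After step 2: a=6, y=-3
After step 3: a=3, y=-3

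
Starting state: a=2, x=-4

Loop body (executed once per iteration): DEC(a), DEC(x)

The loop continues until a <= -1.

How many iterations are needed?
3

Tracing iterations:
Initial: a=2, x=-4
After iteration 1: a=1, x=-5
After iteration 2: a=0, x=-6
After iteration 3: a=-1, x=-7
a <= -1 now holds, so the loop exits after 3 iterations.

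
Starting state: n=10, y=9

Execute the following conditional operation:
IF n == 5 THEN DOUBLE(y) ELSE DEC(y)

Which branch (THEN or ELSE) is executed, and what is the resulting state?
Branch: ELSE, Final state: n=10, y=8

Evaluating condition: n == 5
n = 10
Condition is False, so ELSE branch executes
After DEC(y): n=10, y=8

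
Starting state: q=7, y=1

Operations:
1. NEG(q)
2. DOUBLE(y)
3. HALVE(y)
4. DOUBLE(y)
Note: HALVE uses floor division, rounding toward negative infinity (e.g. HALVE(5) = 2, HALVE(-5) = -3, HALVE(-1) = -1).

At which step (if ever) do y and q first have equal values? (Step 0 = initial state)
Never

y and q never become equal during execution.

Comparing values at each step:
Initial: y=1, q=7
After step 1: y=1, q=-7
After step 2: y=2, q=-7
After step 3: y=1, q=-7
After step 4: y=2, q=-7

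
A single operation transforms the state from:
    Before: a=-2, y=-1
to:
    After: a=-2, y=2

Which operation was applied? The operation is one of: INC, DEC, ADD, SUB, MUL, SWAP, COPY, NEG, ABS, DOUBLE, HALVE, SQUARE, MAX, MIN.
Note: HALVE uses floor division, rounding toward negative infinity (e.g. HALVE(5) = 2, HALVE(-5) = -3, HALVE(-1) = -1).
MUL(y, a)

Analyzing the change:
Before: a=-2, y=-1
After: a=-2, y=2
Variable y changed from -1 to 2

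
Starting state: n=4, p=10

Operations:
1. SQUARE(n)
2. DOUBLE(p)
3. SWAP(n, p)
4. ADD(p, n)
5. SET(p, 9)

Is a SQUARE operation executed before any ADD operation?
Yes

First SQUARE: step 1
First ADD: step 4
Since 1 < 4, SQUARE comes first.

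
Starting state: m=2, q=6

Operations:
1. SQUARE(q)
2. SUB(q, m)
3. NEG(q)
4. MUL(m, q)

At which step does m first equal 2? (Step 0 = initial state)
Step 0

Tracing m:
Initial: m = 2 ← first occurrence
After step 1: m = 2
After step 2: m = 2
After step 3: m = 2
After step 4: m = -68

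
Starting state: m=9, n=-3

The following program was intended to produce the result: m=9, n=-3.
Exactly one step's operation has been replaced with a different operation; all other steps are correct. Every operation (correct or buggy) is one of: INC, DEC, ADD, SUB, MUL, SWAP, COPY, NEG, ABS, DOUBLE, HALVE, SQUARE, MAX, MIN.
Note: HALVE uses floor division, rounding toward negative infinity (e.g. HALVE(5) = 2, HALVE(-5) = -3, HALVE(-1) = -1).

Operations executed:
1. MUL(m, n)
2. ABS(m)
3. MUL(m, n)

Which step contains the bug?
Step 2

Trace with buggy code:
Initial: m=9, n=-3
After step 1: m=-27, n=-3
After step 2: m=27, n=-3
After step 3: m=-81, n=-3
Actual final m=-81, n=-3 ≠ expected m=9, n=-3.
Step 2 is the only position where a single-operation replacement can produce the expected result.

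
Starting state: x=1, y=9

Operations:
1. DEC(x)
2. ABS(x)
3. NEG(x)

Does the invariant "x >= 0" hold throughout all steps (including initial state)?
Yes

The invariant holds at every step.

State at each step:
Initial: x=1, y=9
After step 1: x=0, y=9
After step 2: x=0, y=9
After step 3: x=0, y=9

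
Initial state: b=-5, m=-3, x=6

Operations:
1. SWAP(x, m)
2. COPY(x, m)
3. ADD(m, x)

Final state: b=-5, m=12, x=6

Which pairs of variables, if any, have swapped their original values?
None

Comparing initial and final values:
m: -3 → 12
x: 6 → 6
b: -5 → -5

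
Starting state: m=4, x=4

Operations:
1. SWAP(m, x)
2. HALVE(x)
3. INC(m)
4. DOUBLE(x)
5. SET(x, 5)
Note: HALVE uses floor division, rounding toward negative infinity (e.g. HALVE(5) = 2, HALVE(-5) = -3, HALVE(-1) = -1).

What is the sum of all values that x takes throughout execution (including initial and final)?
21

Values of x at each step:
Initial: x = 4
After step 1: x = 4
After step 2: x = 2
After step 3: x = 2
After step 4: x = 4
After step 5: x = 5
Sum = 4 + 4 + 2 + 2 + 4 + 5 = 21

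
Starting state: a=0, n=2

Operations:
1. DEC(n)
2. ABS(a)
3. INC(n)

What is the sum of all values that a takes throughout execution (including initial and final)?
0

Values of a at each step:
Initial: a = 0
After step 1: a = 0
After step 2: a = 0
After step 3: a = 0
Sum = 0 + 0 + 0 + 0 = 0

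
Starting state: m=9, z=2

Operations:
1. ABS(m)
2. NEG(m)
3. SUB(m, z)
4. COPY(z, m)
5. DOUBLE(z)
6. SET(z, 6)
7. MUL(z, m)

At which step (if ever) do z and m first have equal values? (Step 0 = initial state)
Step 4

z and m first become equal after step 4.

Comparing values at each step:
Initial: z=2, m=9
After step 1: z=2, m=9
After step 2: z=2, m=-9
After step 3: z=2, m=-11
After step 4: z=-11, m=-11 ← equal!
After step 5: z=-22, m=-11
After step 6: z=6, m=-11
After step 7: z=-66, m=-11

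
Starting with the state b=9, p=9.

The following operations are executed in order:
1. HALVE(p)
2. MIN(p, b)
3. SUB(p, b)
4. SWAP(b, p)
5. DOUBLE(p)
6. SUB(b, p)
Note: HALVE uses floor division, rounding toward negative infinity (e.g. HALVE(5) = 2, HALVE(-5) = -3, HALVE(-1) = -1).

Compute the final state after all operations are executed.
{b: -23, p: 18}

Step-by-step execution:
Initial: b=9, p=9
After step 1 (HALVE(p)): b=9, p=4
After step 2 (MIN(p, b)): b=9, p=4
After step 3 (SUB(p, b)): b=9, p=-5
After step 4 (SWAP(b, p)): b=-5, p=9
After step 5 (DOUBLE(p)): b=-5, p=18
After step 6 (SUB(b, p)): b=-23, p=18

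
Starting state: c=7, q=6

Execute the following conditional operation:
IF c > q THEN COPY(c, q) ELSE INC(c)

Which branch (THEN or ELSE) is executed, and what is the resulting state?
Branch: THEN, Final state: c=6, q=6

Evaluating condition: c > q
c = 7, q = 6
Condition is True, so THEN branch executes
After COPY(c, q): c=6, q=6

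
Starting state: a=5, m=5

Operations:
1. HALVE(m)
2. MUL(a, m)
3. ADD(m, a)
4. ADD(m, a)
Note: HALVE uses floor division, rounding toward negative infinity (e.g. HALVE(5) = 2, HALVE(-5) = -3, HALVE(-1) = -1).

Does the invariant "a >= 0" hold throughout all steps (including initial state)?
Yes

The invariant holds at every step.

State at each step:
Initial: a=5, m=5
After step 1: a=5, m=2
After step 2: a=10, m=2
After step 3: a=10, m=12
After step 4: a=10, m=22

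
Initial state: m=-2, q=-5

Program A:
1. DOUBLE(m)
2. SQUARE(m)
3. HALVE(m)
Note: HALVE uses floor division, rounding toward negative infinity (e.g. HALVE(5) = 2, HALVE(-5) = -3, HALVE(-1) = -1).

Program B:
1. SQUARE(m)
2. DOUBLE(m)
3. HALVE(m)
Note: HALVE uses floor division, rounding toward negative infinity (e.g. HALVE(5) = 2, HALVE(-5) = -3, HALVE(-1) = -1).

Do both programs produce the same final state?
No

Program A final state: m=8, q=-5
Program B final state: m=4, q=-5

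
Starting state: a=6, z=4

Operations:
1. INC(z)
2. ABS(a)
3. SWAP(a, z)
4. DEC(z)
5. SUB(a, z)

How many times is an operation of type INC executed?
1

Counting INC operations:
Step 1: INC(z) ← INC
Total: 1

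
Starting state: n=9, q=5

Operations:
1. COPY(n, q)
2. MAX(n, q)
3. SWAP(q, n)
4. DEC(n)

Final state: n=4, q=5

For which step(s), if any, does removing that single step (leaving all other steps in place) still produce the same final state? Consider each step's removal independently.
Step(s) 2, 3

Testing removal of each single step:
Without step 1: final = n=4, q=9 (different)
Without step 2: final = n=4, q=5 (same)
Without step 3: final = n=4, q=5 (same)
Without step 4: final = n=5, q=5 (different)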